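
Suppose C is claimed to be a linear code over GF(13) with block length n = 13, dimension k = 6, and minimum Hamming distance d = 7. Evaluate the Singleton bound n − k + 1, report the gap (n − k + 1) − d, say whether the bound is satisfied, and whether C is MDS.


Singleton RHS = n − k + 1 = 8, slack = 1, bound satisfied, not MDS.

Singleton bound: d ≤ n − k + 1.
Here n = 13, k = 6, so n − k + 1 = 8.
Given d = 7, check d ≤ 8: YES.
Slack = (n − k + 1) − d = 1.
The code is NOT MDS (slack = 1 > 0).
Description: the claimed parameters are [13, 6, 7]_13; such a code would be non-MDS.


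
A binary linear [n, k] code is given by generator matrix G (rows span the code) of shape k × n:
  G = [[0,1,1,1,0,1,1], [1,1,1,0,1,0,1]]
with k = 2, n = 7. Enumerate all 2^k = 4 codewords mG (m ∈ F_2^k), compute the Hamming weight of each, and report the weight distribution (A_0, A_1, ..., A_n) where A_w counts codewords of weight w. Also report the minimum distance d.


Weight distribution: A_0 = 1, A_4 = 1, A_5 = 2. Minimum distance d = 4.

Enumerate all 2^2 = 4 messages m ∈ F_2^2.
For each, compute codeword c = mG in F_2^7, then tally its weight.
  m = 00 → c = 0000000, weight = 0.
  m = 10 → c = 0111011, weight = 5.
  m = 01 → c = 1110101, weight = 5.
  m = 11 → c = 1001110, weight = 4.
Tally weights:
  weight 0: 1 codewords.
  weight 4: 1 codewords.
  weight 5: 2 codewords.
Minimum distance d = smallest w > 0 with A_w > 0 = 4.
Sanity: Σ A_w = 4 = 2^2 = 4 ✓.


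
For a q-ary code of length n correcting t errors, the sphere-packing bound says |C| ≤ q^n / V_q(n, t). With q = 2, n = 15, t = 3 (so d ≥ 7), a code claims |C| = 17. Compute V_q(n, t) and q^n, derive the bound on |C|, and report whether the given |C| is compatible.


V_q(n, t) = 576, q^n = 32768, Hamming bound = 56, |C| = 17 ≤ bound (satisfied).

Step 1: Compute V_q(n, t) = Σ_{j=0}^3 C(n, j) (q−1)^j.
  j = 0: C(15,0)·(1)^0 = 1·1 = 1.
  j = 1: C(15,1)·(1)^1 = 15·1 = 15.
  j = 2: C(15,2)·(1)^2 = 105·1 = 105.
  j = 3: C(15,3)·(1)^3 = 455·1 = 455.
  V_q(n, t) = 1 + 15 + 105 + 455 = 576.
Step 2: q^n = 2^15 = 32768.
Step 3: Hamming bound ⌊q^n / V_q(n,t)⌋ = ⌊32768/576⌋ = 56.
Step 4: Compare |C| = 17 to 56: satisfied.
The claimed |C| lies below the Hamming bound.


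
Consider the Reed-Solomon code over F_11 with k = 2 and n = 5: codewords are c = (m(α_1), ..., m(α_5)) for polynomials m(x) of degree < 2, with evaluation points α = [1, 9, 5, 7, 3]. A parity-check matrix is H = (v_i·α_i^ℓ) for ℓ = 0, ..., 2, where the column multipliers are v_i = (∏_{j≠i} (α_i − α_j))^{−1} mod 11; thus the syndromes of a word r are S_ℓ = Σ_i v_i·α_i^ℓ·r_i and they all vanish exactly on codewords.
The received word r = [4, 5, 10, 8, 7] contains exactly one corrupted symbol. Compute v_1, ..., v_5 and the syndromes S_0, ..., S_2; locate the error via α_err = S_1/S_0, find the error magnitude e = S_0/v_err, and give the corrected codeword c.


S = (2, 3, 10), error at position 4, error magnitude e = 6, c = [4, 5, 10, 2, 7].

Step 1: column multipliers v_i = (∏_{j≠i}(α_i − α_j))^{−1} mod 11.
  i = 1 (α = 1): (1−9)(1−5)(1−7)(1−3) = (−8)·(−4)·(−6)·(−2) = 384 ≡ 10, so v_1 = 10^{−1} = 10 (mod 11).
  i = 2 (α = 9): (9−1)(9−5)(9−7)(9−3) = 8·4·2·6 = 384 ≡ 10, so v_2 = 10^{−1} = 10 (mod 11).
  i = 3 (α = 5): (5−1)(5−9)(5−7)(5−3) = 4·(−4)·(−2)·2 = 64 ≡ 9, so v_3 = 9^{−1} = 5 (mod 11).
  i = 4 (α = 7): (7−1)(7−9)(7−5)(7−3) = 6·(−2)·2·4 = −96 ≡ 3, so v_4 = 3^{−1} = 4 (mod 11).
  i = 5 (α = 3): (3−1)(3−9)(3−5)(3−7) = 2·(−6)·(−2)·(−4) = −96 ≡ 3, so v_5 = 3^{−1} = 4 (mod 11).
  v = [10, 10, 5, 4, 4].
Step 2: syndromes of r = [4, 5, 10, 8, 7] (all sums mod 11).
  S_0 = Σ v_i r_i = 10·4 + 10·5 + 5·10 + 4·8 + 4·7 = 200 ≡ 2.
  S_1 = Σ v_i α_i r_i = 10·1·4 + 10·9·5 + 5·5·10 + 4·7·8 + 4·3·7 = 1048 ≡ 3.
  α_i^2 mod 11 = [1, 4, 3, 5, 9].
  S_2 = Σ v_i α_i^2 r_i = 10·1·4 + 10·4·5 + 5·3·10 + 4·5·8 + 4·9·7 = 802 ≡ 10.
  S = (2, 3, 10) ≠ 0, so r is not a codeword (an error is present).
Step 3: locate the error. For a single error e at position i, S_ℓ = v_i·e·α_i^ℓ, so α_err = S_1/S_0.
  S_0^{−1} = 2^{−1} = 6 (mod 11), so α_err = 3·6 = 18 ≡ 7 = α_4. Error position i = 4.
  Consistency check: S_2/S_1 = 10·4 = 40 ≡ 7 = α_err ✓ (single-error assumption holds).
Step 4: error magnitude e = S_0/v_4 = S_0·∏_{j≠4}(α_4 − α_j) = 2·3 = 6 ≡ 6 (mod 11).
Step 5: correct position 4: c_4 = r_4 − e = 8 − 6 ≡ 2 (mod 11). Hence c = [4, 5, 10, 2, 7].
  Check: interpolating c through the α_i gives m(x) = 8 + 7·x (degree < 2) with m(α_i) = c_i for every i, so c is indeed a codeword.


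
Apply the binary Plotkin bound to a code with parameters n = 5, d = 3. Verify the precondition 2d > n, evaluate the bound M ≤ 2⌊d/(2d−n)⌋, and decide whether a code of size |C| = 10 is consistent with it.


Plotkin bound M ≤ 6; given |C| = 10 > bound (violated).

Check applicability: 2d = 6, n = 5.
2d − n = 1 > 0, so Plotkin applies.
Compute d/(2d−n) = 3/1 ≈ 3.0000.
⌊d/(2d−n)⌋ = 3.
Plotkin bound: M ≤ 2·3 = 6.
Given |C| = 10, check: VIOLATED.
This |C| is above the Plotkin bound, so no binary code with n = 5, d = 3 and 10 codewords exists.


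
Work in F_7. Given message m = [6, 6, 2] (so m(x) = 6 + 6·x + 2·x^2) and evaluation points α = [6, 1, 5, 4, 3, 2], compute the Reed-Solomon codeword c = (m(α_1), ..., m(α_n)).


c = [2, 0, 2, 6, 0, 5]

Message polynomial: m(x) = 6 + 6·x + 2·x^2 (mod 7).
For each evaluation point α_i, compute m(α_i) mod 7:
  α_1 = 6: Horner steps 2 → 4 → 2, so m(6) = 2.
  α_2 = 1: Horner steps 2 → 1 → 0, so m(1) = 0.
  α_3 = 5: Horner steps 2 → 2 → 2, so m(5) = 2.
  α_4 = 4: Horner steps 2 → 0 → 6, so m(4) = 6.
  α_5 = 3: Horner steps 2 → 5 → 0, so m(3) = 0.
  α_6 = 2: Horner steps 2 → 3 → 5, so m(2) = 5.
Codeword c = [2, 0, 2, 6, 0, 5] ∈ F_7^6.


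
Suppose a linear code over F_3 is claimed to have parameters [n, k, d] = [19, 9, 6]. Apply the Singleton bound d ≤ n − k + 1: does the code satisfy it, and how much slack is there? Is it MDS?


Singleton RHS = n − k + 1 = 11, slack = 5, bound satisfied, not MDS.

Singleton bound: d ≤ n − k + 1.
Here n = 19, k = 9, so n − k + 1 = 11.
Given d = 6, check d ≤ 11: YES.
Slack = (n − k + 1) − d = 5.
The code is NOT MDS (slack = 5 > 0).
Description: the claimed parameters are [19, 9, 6]_3; such a code would be non-MDS.


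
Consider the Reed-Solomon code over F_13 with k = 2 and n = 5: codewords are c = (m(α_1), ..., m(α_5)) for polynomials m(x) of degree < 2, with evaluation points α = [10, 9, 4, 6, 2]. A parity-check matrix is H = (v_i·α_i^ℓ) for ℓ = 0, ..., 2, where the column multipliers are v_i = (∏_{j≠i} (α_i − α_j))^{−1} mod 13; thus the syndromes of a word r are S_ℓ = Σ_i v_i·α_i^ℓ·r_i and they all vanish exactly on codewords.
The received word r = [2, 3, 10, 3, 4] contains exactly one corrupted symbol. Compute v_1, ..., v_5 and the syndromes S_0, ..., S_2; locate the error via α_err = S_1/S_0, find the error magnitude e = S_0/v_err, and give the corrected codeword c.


S = (9, 3, 1), error at position 2, error magnitude e = 4, c = [2, 12, 10, 3, 4].

Step 1: column multipliers v_i = (∏_{j≠i}(α_i − α_j))^{−1} mod 13.
  i = 1 (α = 10): (10−9)(10−4)(10−6)(10−2) = 1·6·4·8 = 192 ≡ 10, so v_1 = 10^{−1} = 4 (mod 13).
  i = 2 (α = 9): (9−10)(9−4)(9−6)(9−2) = (−1)·5·3·7 = −105 ≡ 12, so v_2 = 12^{−1} = 12 (mod 13).
  i = 3 (α = 4): (4−10)(4−9)(4−6)(4−2) = (−6)·(−5)·(−2)·2 = −120 ≡ 10, so v_3 = 10^{−1} = 4 (mod 13).
  i = 4 (α = 6): (6−10)(6−9)(6−4)(6−2) = (−4)·(−3)·2·4 = 96 ≡ 5, so v_4 = 5^{−1} = 8 (mod 13).
  i = 5 (α = 2): (2−10)(2−9)(2−4)(2−6) = (−8)·(−7)·(−2)·(−4) = 448 ≡ 6, so v_5 = 6^{−1} = 11 (mod 13).
  v = [4, 12, 4, 8, 11].
Step 2: syndromes of r = [2, 3, 10, 3, 4] (all sums mod 13).
  S_0 = Σ v_i r_i = 4·2 + 12·3 + 4·10 + 8·3 + 11·4 = 152 ≡ 9.
  S_1 = Σ v_i α_i r_i = 4·10·2 + 12·9·3 + 4·4·10 + 8·6·3 + 11·2·4 = 796 ≡ 3.
  α_i^2 mod 13 = [9, 3, 3, 10, 4].
  S_2 = Σ v_i α_i^2 r_i = 4·9·2 + 12·3·3 + 4·3·10 + 8·10·3 + 11·4·4 = 716 ≡ 1.
  S = (9, 3, 1) ≠ 0, so r is not a codeword (an error is present).
Step 3: locate the error. For a single error e at position i, S_ℓ = v_i·e·α_i^ℓ, so α_err = S_1/S_0.
  S_0^{−1} = 9^{−1} = 3 (mod 13), so α_err = 3·3 = 9 ≡ 9 = α_2. Error position i = 2.
  Consistency check: S_2/S_1 = 1·9 = 9 ≡ 9 = α_err ✓ (single-error assumption holds).
Step 4: error magnitude e = S_0/v_2 = S_0·∏_{j≠2}(α_2 − α_j) = 9·12 = 108 ≡ 4 (mod 13).
Step 5: correct position 2: c_2 = r_2 − e = 3 − 4 ≡ 12 (mod 13). Hence c = [2, 12, 10, 3, 4].
  Check: interpolating c through the α_i gives m(x) = 11 + 3·x (degree < 2) with m(α_i) = c_i for every i, so c is indeed a codeword.


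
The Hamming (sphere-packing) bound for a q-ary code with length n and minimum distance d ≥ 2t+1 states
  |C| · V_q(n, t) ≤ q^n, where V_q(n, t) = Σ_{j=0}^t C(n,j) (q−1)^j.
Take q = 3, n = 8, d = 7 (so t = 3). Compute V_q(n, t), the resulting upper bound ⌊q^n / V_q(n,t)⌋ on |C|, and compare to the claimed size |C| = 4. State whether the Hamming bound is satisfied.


V_q(n, t) = 577, q^n = 6561, Hamming bound = 11, |C| = 4 ≤ bound (satisfied).

Step 1: Compute V_q(n, t) = Σ_{j=0}^3 C(n, j) (q−1)^j.
  j = 0: C(8,0)·(2)^0 = 1·1 = 1.
  j = 1: C(8,1)·(2)^1 = 8·2 = 16.
  j = 2: C(8,2)·(2)^2 = 28·4 = 112.
  j = 3: C(8,3)·(2)^3 = 56·8 = 448.
  V_q(n, t) = 1 + 16 + 112 + 448 = 577.
Step 2: q^n = 3^8 = 6561.
Step 3: Hamming bound ⌊q^n / V_q(n,t)⌋ = ⌊6561/577⌋ = 11.
Step 4: Compare |C| = 4 to 11: satisfied.
The claimed |C| lies below the Hamming bound.


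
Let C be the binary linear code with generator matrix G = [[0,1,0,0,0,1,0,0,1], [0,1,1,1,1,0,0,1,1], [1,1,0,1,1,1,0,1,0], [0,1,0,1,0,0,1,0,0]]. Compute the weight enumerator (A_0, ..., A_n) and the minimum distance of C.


Weight distribution: A_0 = 1, A_3 = 3, A_4 = 3, A_5 = 4, A_6 = 4, A_7 = 1. Minimum distance d = 3.

Enumerate all 2^4 = 16 messages m ∈ F_2^4.
For each, compute codeword c = mG in F_2^9, then tally its weight.
  m = 0000 → c = 000000000, weight = 0.
  m = 1000 → c = 010001001, weight = 3.
  m = 0100 → c = 011110011, weight = 6.
  m = 1100 → c = 001111010, weight = 5.
  m = 0010 → c = 110111010, weight = 6.
  m = 1010 → c = 100110011, weight = 5.
  m = 0110 → c = 101001001, weight = 4.
  m = 1110 → c = 111000000, weight = 3.
  m = 0001 → c = 010100100, weight = 3.
  m = 1001 → c = 000101101, weight = 4.
  m = 0101 → c = 001010111, weight = 5.
  m = 1101 → c = 011011110, weight = 6.
  m = 0011 → c = 100011110, weight = 5.
  m = 1011 → c = 110010111, weight = 6.
  m = 0111 → c = 111101101, weight = 7.
  m = 1111 → c = 101100100, weight = 4.
Tally weights:
  weight 0: 1 codewords.
  weight 3: 3 codewords.
  weight 4: 3 codewords.
  weight 5: 4 codewords.
  weight 6: 4 codewords.
  weight 7: 1 codewords.
Minimum distance d = smallest w > 0 with A_w > 0 = 3.
Sanity: Σ A_w = 16 = 2^4 = 16 ✓.


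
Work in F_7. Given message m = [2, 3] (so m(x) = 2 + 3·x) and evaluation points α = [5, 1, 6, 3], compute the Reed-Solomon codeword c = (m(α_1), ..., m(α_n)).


c = [3, 5, 6, 4]

Message polynomial: m(x) = 2 + 3·x (mod 7).
For each evaluation point α_i, compute m(α_i) mod 7:
  α_1 = 5: Horner steps 3 → 3, so m(5) = 3.
  α_2 = 1: Horner steps 3 → 5, so m(1) = 5.
  α_3 = 6: Horner steps 3 → 6, so m(6) = 6.
  α_4 = 3: Horner steps 3 → 4, so m(3) = 4.
Codeword c = [3, 5, 6, 4] ∈ F_7^4.


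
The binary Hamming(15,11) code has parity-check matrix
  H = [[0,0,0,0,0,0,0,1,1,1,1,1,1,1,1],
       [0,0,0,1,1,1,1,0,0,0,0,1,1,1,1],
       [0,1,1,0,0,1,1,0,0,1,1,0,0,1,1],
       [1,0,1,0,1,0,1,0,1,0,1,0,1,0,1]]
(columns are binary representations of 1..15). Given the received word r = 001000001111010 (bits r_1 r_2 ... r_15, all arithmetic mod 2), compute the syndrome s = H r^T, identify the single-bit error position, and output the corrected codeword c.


s = (1, 0, 0, 1)^T, error position = 9, corrected codeword c = 001000000111010

Compute s = H r^T mod 2 one row at a time:
  s_1 = 0 + 1 + 1 + 1 + 1 + 0 + 1 + 0 = 5 ≡ 1 (mod 2).
  s_2 = 0 + 0 + 0 + 0 + 1 + 0 + 1 + 0 = 2 ≡ 0 (mod 2).
  s_3 = 0 + 1 + 0 + 0 + 1 + 1 + 1 + 0 = 4 ≡ 0 (mod 2).
  s_4 = 0 + 1 + 0 + 0 + 1 + 1 + 0 + 0 = 3 ≡ 1 (mod 2).
s = (1, 0, 0, 1)^T — this equals column 9 of H (binary 1001), so error is at position 9.
Correct: flip bit 9 of r = 001000001111010 to get c = 001000000111010.


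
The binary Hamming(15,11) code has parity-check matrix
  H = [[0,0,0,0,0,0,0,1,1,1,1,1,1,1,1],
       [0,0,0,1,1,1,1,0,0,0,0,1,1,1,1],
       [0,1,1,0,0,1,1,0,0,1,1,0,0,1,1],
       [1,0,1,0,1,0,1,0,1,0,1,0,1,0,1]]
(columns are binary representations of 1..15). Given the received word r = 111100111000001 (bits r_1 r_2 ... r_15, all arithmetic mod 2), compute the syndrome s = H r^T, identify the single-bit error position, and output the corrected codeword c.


s = (1, 1, 0, 1)^T, error position = 13, corrected codeword c = 111100111000101

Compute s = H r^T mod 2 one row at a time:
  s_1 = 1 + 1 + 0 + 0 + 0 + 0 + 0 + 1 = 3 ≡ 1 (mod 2).
  s_2 = 1 + 0 + 0 + 1 + 0 + 0 + 0 + 1 = 3 ≡ 1 (mod 2).
  s_3 = 1 + 1 + 0 + 1 + 0 + 0 + 0 + 1 = 4 ≡ 0 (mod 2).
  s_4 = 1 + 1 + 0 + 1 + 1 + 0 + 0 + 1 = 5 ≡ 1 (mod 2).
s = (1, 1, 0, 1)^T — this equals column 13 of H (binary 1101), so error is at position 13.
Correct: flip bit 13 of r = 111100111000001 to get c = 111100111000101.


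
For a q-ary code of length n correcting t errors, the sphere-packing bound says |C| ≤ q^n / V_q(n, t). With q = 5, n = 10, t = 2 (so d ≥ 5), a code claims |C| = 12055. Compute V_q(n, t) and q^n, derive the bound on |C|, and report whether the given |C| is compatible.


V_q(n, t) = 761, q^n = 9765625, Hamming bound = 12832, |C| = 12055 ≤ bound (satisfied).

Step 1: Compute V_q(n, t) = Σ_{j=0}^2 C(n, j) (q−1)^j.
  j = 0: C(10,0)·(4)^0 = 1·1 = 1.
  j = 1: C(10,1)·(4)^1 = 10·4 = 40.
  j = 2: C(10,2)·(4)^2 = 45·16 = 720.
  V_q(n, t) = 1 + 40 + 720 = 761.
Step 2: q^n = 5^10 = 9765625.
Step 3: Hamming bound ⌊q^n / V_q(n,t)⌋ = ⌊9765625/761⌋ = 12832.
Step 4: Compare |C| = 12055 to 12832: satisfied.
The claimed |C| lies below the Hamming bound.


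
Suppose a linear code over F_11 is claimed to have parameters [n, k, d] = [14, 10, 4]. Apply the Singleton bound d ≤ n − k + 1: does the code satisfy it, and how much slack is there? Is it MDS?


Singleton RHS = n − k + 1 = 5, slack = 1, bound satisfied, not MDS.

Singleton bound: d ≤ n − k + 1.
Here n = 14, k = 10, so n − k + 1 = 5.
Given d = 4, check d ≤ 5: YES.
Slack = (n − k + 1) − d = 1.
The code is NOT MDS (slack = 1 > 0).
Description: the claimed parameters are [14, 10, 4]_11; such a code would be non-MDS.


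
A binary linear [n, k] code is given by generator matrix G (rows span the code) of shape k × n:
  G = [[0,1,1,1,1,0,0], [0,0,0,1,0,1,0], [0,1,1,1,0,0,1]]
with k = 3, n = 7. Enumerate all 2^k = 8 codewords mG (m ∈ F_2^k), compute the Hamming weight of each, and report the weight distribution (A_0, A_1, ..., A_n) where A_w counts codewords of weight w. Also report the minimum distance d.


Weight distribution: A_0 = 1, A_2 = 2, A_4 = 5. Minimum distance d = 2.

Enumerate all 2^3 = 8 messages m ∈ F_2^3.
For each, compute codeword c = mG in F_2^7, then tally its weight.
  m = 000 → c = 0000000, weight = 0.
  m = 100 → c = 0111100, weight = 4.
  m = 010 → c = 0001010, weight = 2.
  m = 110 → c = 0110110, weight = 4.
  m = 001 → c = 0111001, weight = 4.
  m = 101 → c = 0000101, weight = 2.
  m = 011 → c = 0110011, weight = 4.
  m = 111 → c = 0001111, weight = 4.
Tally weights:
  weight 0: 1 codewords.
  weight 2: 2 codewords.
  weight 4: 5 codewords.
Minimum distance d = smallest w > 0 with A_w > 0 = 2.
Sanity: Σ A_w = 8 = 2^3 = 8 ✓.


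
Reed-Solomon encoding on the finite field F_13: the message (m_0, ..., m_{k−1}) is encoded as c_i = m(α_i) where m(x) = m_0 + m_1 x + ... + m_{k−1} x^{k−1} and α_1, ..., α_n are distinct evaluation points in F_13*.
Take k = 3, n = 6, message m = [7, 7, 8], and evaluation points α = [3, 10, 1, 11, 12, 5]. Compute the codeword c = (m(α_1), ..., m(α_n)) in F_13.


c = [9, 6, 9, 12, 8, 8]

Message polynomial: m(x) = 7 + 7·x + 8·x^2 (mod 13).
For each evaluation point α_i, compute m(α_i) mod 13:
  α_1 = 3: Horner steps 8 → 5 → 9, so m(3) = 9.
  α_2 = 10: Horner steps 8 → 9 → 6, so m(10) = 6.
  α_3 = 1: Horner steps 8 → 2 → 9, so m(1) = 9.
  α_4 = 11: Horner steps 8 → 4 → 12, so m(11) = 12.
  α_5 = 12: Horner steps 8 → 12 → 8, so m(12) = 8.
  α_6 = 5: Horner steps 8 → 8 → 8, so m(5) = 8.
Codeword c = [9, 6, 9, 12, 8, 8] ∈ F_13^6.


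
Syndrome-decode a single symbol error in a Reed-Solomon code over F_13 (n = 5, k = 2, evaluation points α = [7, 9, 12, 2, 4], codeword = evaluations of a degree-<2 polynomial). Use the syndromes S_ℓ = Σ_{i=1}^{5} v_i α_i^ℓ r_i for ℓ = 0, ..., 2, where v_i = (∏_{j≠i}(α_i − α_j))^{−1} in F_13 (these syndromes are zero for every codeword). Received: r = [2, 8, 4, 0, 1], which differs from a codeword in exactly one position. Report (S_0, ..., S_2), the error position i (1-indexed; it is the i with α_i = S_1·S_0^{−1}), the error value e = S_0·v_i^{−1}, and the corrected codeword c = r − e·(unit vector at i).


S = (3, 12, 9), error at position 5, error magnitude e = 8, c = [2, 8, 4, 0, 6].

Step 1: column multipliers v_i = (∏_{j≠i}(α_i − α_j))^{−1} mod 13.
  i = 1 (α = 7): (7−9)(7−12)(7−2)(7−4) = (−2)·(−5)·5·3 = 150 ≡ 7, so v_1 = 7^{−1} = 2 (mod 13).
  i = 2 (α = 9): (9−7)(9−12)(9−2)(9−4) = 2·(−3)·7·5 = −210 ≡ 11, so v_2 = 11^{−1} = 6 (mod 13).
  i = 3 (α = 12): (12−7)(12−9)(12−2)(12−4) = 5·3·10·8 = 1200 ≡ 4, so v_3 = 4^{−1} = 10 (mod 13).
  i = 4 (α = 2): (2−7)(2−9)(2−12)(2−4) = (−5)·(−7)·(−10)·(−2) = 700 ≡ 11, so v_4 = 11^{−1} = 6 (mod 13).
  i = 5 (α = 4): (4−7)(4−9)(4−12)(4−2) = (−3)·(−5)·(−8)·2 = −240 ≡ 7, so v_5 = 7^{−1} = 2 (mod 13).
  v = [2, 6, 10, 6, 2].
Step 2: syndromes of r = [2, 8, 4, 0, 1] (all sums mod 13).
  S_0 = Σ v_i r_i = 2·2 + 6·8 + 10·4 + 6·0 + 2·1 = 94 ≡ 3.
  S_1 = Σ v_i α_i r_i = 2·7·2 + 6·9·8 + 10·12·4 + 6·2·0 + 2·4·1 = 948 ≡ 12.
  α_i^2 mod 13 = [10, 3, 1, 4, 3].
  S_2 = Σ v_i α_i^2 r_i = 2·10·2 + 6·3·8 + 10·1·4 + 6·4·0 + 2·3·1 = 230 ≡ 9.
  S = (3, 12, 9) ≠ 0, so r is not a codeword (an error is present).
Step 3: locate the error. For a single error e at position i, S_ℓ = v_i·e·α_i^ℓ, so α_err = S_1/S_0.
  S_0^{−1} = 3^{−1} = 9 (mod 13), so α_err = 12·9 = 108 ≡ 4 = α_5. Error position i = 5.
  Consistency check: S_2/S_1 = 9·12 = 108 ≡ 4 = α_err ✓ (single-error assumption holds).
Step 4: error magnitude e = S_0/v_5 = S_0·∏_{j≠5}(α_5 − α_j) = 3·7 = 21 ≡ 8 (mod 13).
Step 5: correct position 5: c_5 = r_5 − e = 1 − 8 ≡ 6 (mod 13). Hence c = [2, 8, 4, 0, 6].
  Check: interpolating c through the α_i gives m(x) = 7 + 3·x (degree < 2) with m(α_i) = c_i for every i, so c is indeed a codeword.


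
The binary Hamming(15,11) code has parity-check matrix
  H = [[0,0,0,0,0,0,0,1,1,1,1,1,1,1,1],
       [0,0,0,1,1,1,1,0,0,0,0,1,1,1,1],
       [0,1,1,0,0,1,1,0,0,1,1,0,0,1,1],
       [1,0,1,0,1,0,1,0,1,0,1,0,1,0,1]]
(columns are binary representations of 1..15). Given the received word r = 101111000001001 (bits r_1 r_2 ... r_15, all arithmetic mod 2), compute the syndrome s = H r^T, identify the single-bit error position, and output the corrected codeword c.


s = (0, 1, 1, 0)^T, error position = 6, corrected codeword c = 101110000001001

Compute s = H r^T mod 2 one row at a time:
  s_1 = 0 + 0 + 0 + 0 + 1 + 0 + 0 + 1 = 2 ≡ 0 (mod 2).
  s_2 = 1 + 1 + 1 + 0 + 1 + 0 + 0 + 1 = 5 ≡ 1 (mod 2).
  s_3 = 0 + 1 + 1 + 0 + 0 + 0 + 0 + 1 = 3 ≡ 1 (mod 2).
  s_4 = 1 + 1 + 1 + 0 + 0 + 0 + 0 + 1 = 4 ≡ 0 (mod 2).
s = (0, 1, 1, 0)^T — this equals column 6 of H (binary 0110), so error is at position 6.
Correct: flip bit 6 of r = 101111000001001 to get c = 101110000001001.


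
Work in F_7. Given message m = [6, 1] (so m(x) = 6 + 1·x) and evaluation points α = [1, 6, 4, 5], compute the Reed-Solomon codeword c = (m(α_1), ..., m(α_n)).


c = [0, 5, 3, 4]

Message polynomial: m(x) = 6 + 1·x (mod 7).
For each evaluation point α_i, compute m(α_i) mod 7:
  α_1 = 1: Horner steps 1 → 0, so m(1) = 0.
  α_2 = 6: Horner steps 1 → 5, so m(6) = 5.
  α_3 = 4: Horner steps 1 → 3, so m(4) = 3.
  α_4 = 5: Horner steps 1 → 4, so m(5) = 4.
Codeword c = [0, 5, 3, 4] ∈ F_7^4.


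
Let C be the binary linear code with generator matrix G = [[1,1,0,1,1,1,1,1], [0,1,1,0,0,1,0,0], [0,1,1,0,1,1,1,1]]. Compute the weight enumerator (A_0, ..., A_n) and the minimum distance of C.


Weight distribution: A_0 = 1, A_3 = 3, A_4 = 1, A_6 = 2, A_7 = 1. Minimum distance d = 3.

Enumerate all 2^3 = 8 messages m ∈ F_2^3.
For each, compute codeword c = mG in F_2^8, then tally its weight.
  m = 000 → c = 00000000, weight = 0.
  m = 100 → c = 11011111, weight = 7.
  m = 010 → c = 01100100, weight = 3.
  m = 110 → c = 10111011, weight = 6.
  m = 001 → c = 01101111, weight = 6.
  m = 101 → c = 10110000, weight = 3.
  m = 011 → c = 00001011, weight = 3.
  m = 111 → c = 11010100, weight = 4.
Tally weights:
  weight 0: 1 codewords.
  weight 3: 3 codewords.
  weight 4: 1 codewords.
  weight 6: 2 codewords.
  weight 7: 1 codewords.
Minimum distance d = smallest w > 0 with A_w > 0 = 3.
Sanity: Σ A_w = 8 = 2^3 = 8 ✓.


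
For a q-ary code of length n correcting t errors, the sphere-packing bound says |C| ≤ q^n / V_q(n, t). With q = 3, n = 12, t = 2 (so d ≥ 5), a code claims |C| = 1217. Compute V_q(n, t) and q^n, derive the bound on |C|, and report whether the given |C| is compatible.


V_q(n, t) = 289, q^n = 531441, Hamming bound = 1838, |C| = 1217 ≤ bound (satisfied).

Step 1: Compute V_q(n, t) = Σ_{j=0}^2 C(n, j) (q−1)^j.
  j = 0: C(12,0)·(2)^0 = 1·1 = 1.
  j = 1: C(12,1)·(2)^1 = 12·2 = 24.
  j = 2: C(12,2)·(2)^2 = 66·4 = 264.
  V_q(n, t) = 1 + 24 + 264 = 289.
Step 2: q^n = 3^12 = 531441.
Step 3: Hamming bound ⌊q^n / V_q(n,t)⌋ = ⌊531441/289⌋ = 1838.
Step 4: Compare |C| = 1217 to 1838: satisfied.
The claimed |C| lies below the Hamming bound.


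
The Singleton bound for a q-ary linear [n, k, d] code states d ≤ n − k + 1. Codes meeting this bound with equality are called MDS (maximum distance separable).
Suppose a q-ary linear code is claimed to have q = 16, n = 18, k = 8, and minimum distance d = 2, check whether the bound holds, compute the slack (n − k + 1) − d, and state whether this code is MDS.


Singleton RHS = n − k + 1 = 11, slack = 9, bound satisfied, not MDS.

Singleton bound: d ≤ n − k + 1.
Here n = 18, k = 8, so n − k + 1 = 11.
Given d = 2, check d ≤ 11: YES.
Slack = (n − k + 1) − d = 9.
The code is NOT MDS (slack = 9 > 0).
Description: the claimed parameters are [18, 8, 2]_16; such a code would be non-MDS.


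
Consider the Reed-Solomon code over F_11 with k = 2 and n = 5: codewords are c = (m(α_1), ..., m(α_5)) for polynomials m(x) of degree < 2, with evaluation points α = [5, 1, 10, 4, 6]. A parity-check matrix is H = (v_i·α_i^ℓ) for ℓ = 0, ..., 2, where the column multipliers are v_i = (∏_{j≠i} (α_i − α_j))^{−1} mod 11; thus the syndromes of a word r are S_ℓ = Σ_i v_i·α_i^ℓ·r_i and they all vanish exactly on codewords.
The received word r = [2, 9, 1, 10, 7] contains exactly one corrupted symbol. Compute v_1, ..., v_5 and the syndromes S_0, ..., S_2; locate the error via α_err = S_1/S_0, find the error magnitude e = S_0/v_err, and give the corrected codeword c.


S = (6, 8, 7), error at position 1, error magnitude e = 10, c = [3, 9, 1, 10, 7].

Step 1: column multipliers v_i = (∏_{j≠i}(α_i − α_j))^{−1} mod 11.
  i = 1 (α = 5): (5−1)(5−10)(5−4)(5−6) = 4·(−5)·1·(−1) = 20 ≡ 9, so v_1 = 9^{−1} = 5 (mod 11).
  i = 2 (α = 1): (1−5)(1−10)(1−4)(1−6) = (−4)·(−9)·(−3)·(−5) = 540 ≡ 1, so v_2 = 1^{−1} = 1 (mod 11).
  i = 3 (α = 10): (10−5)(10−1)(10−4)(10−6) = 5·9·6·4 = 1080 ≡ 2, so v_3 = 2^{−1} = 6 (mod 11).
  i = 4 (α = 4): (4−5)(4−1)(4−10)(4−6) = (−1)·3·(−6)·(−2) = −36 ≡ 8, so v_4 = 8^{−1} = 7 (mod 11).
  i = 5 (α = 6): (6−5)(6−1)(6−10)(6−4) = 1·5·(−4)·2 = −40 ≡ 4, so v_5 = 4^{−1} = 3 (mod 11).
  v = [5, 1, 6, 7, 3].
Step 2: syndromes of r = [2, 9, 1, 10, 7] (all sums mod 11).
  S_0 = Σ v_i r_i = 5·2 + 1·9 + 6·1 + 7·10 + 3·7 = 116 ≡ 6.
  S_1 = Σ v_i α_i r_i = 5·5·2 + 1·1·9 + 6·10·1 + 7·4·10 + 3·6·7 = 525 ≡ 8.
  α_i^2 mod 11 = [3, 1, 1, 5, 3].
  S_2 = Σ v_i α_i^2 r_i = 5·3·2 + 1·1·9 + 6·1·1 + 7·5·10 + 3·3·7 = 458 ≡ 7.
  S = (6, 8, 7) ≠ 0, so r is not a codeword (an error is present).
Step 3: locate the error. For a single error e at position i, S_ℓ = v_i·e·α_i^ℓ, so α_err = S_1/S_0.
  S_0^{−1} = 6^{−1} = 2 (mod 11), so α_err = 8·2 = 16 ≡ 5 = α_1. Error position i = 1.
  Consistency check: S_2/S_1 = 7·7 = 49 ≡ 5 = α_err ✓ (single-error assumption holds).
Step 4: error magnitude e = S_0/v_1 = S_0·∏_{j≠1}(α_1 − α_j) = 6·9 = 54 ≡ 10 (mod 11).
Step 5: correct position 1: c_1 = r_1 − e = 2 − 10 ≡ 3 (mod 11). Hence c = [3, 9, 1, 10, 7].
  Check: interpolating c through the α_i gives m(x) = 5 + 4·x (degree < 2) with m(α_i) = c_i for every i, so c is indeed a codeword.


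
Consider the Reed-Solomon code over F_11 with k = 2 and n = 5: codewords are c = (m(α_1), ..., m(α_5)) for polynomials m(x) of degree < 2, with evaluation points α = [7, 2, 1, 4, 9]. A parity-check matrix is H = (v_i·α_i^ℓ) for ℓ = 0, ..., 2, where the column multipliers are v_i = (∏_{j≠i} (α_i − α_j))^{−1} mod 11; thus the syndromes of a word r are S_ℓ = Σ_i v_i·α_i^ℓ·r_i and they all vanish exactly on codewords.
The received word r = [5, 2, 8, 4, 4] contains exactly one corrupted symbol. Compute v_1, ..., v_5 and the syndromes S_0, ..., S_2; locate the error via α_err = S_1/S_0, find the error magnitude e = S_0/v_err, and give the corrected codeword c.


S = (7, 6, 2), error at position 4, error magnitude e = 3, c = [5, 2, 8, 1, 4].

Step 1: column multipliers v_i = (∏_{j≠i}(α_i − α_j))^{−1} mod 11.
  i = 1 (α = 7): (7−2)(7−1)(7−4)(7−9) = 5·6·3·(−2) = −180 ≡ 7, so v_1 = 7^{−1} = 8 (mod 11).
  i = 2 (α = 2): (2−7)(2−1)(2−4)(2−9) = (−5)·1·(−2)·(−7) = −70 ≡ 7, so v_2 = 7^{−1} = 8 (mod 11).
  i = 3 (α = 1): (1−7)(1−2)(1−4)(1−9) = (−6)·(−1)·(−3)·(−8) = 144 ≡ 1, so v_3 = 1^{−1} = 1 (mod 11).
  i = 4 (α = 4): (4−7)(4−2)(4−1)(4−9) = (−3)·2·3·(−5) = 90 ≡ 2, so v_4 = 2^{−1} = 6 (mod 11).
  i = 5 (α = 9): (9−7)(9−2)(9−1)(9−4) = 2·7·8·5 = 560 ≡ 10, so v_5 = 10^{−1} = 10 (mod 11).
  v = [8, 8, 1, 6, 10].
Step 2: syndromes of r = [5, 2, 8, 4, 4] (all sums mod 11).
  S_0 = Σ v_i r_i = 8·5 + 8·2 + 1·8 + 6·4 + 10·4 = 128 ≡ 7.
  S_1 = Σ v_i α_i r_i = 8·7·5 + 8·2·2 + 1·1·8 + 6·4·4 + 10·9·4 = 776 ≡ 6.
  α_i^2 mod 11 = [5, 4, 1, 5, 4].
  S_2 = Σ v_i α_i^2 r_i = 8·5·5 + 8·4·2 + 1·1·8 + 6·5·4 + 10·4·4 = 552 ≡ 2.
  S = (7, 6, 2) ≠ 0, so r is not a codeword (an error is present).
Step 3: locate the error. For a single error e at position i, S_ℓ = v_i·e·α_i^ℓ, so α_err = S_1/S_0.
  S_0^{−1} = 7^{−1} = 8 (mod 11), so α_err = 6·8 = 48 ≡ 4 = α_4. Error position i = 4.
  Consistency check: S_2/S_1 = 2·2 = 4 ≡ 4 = α_err ✓ (single-error assumption holds).
Step 4: error magnitude e = S_0/v_4 = S_0·∏_{j≠4}(α_4 − α_j) = 7·2 = 14 ≡ 3 (mod 11).
Step 5: correct position 4: c_4 = r_4 − e = 4 − 3 ≡ 1 (mod 11). Hence c = [5, 2, 8, 1, 4].
  Check: interpolating c through the α_i gives m(x) = 3 + 5·x (degree < 2) with m(α_i) = c_i for every i, so c is indeed a codeword.


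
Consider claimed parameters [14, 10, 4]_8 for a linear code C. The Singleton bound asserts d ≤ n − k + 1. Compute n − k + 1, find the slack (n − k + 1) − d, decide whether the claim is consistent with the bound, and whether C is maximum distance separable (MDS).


Singleton RHS = n − k + 1 = 5, slack = 1, bound satisfied, not MDS.

Singleton bound: d ≤ n − k + 1.
Here n = 14, k = 10, so n − k + 1 = 5.
Given d = 4, check d ≤ 5: YES.
Slack = (n − k + 1) − d = 1.
The code is NOT MDS (slack = 1 > 0).
Description: the claimed parameters are [14, 10, 4]_8; such a code would be non-MDS.


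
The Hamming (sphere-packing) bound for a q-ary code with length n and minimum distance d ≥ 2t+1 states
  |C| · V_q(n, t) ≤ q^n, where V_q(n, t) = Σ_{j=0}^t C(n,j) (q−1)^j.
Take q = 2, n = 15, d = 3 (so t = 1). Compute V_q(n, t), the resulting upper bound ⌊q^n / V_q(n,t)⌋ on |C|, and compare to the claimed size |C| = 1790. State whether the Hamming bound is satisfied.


V_q(n, t) = 16, q^n = 32768, Hamming bound = 2048, |C| = 1790 ≤ bound (satisfied).

Step 1: Compute V_q(n, t) = Σ_{j=0}^1 C(n, j) (q−1)^j.
  j = 0: C(15,0)·(1)^0 = 1·1 = 1.
  j = 1: C(15,1)·(1)^1 = 15·1 = 15.
  V_q(n, t) = 1 + 15 = 16.
Step 2: q^n = 2^15 = 32768.
Step 3: Hamming bound ⌊q^n / V_q(n,t)⌋ = ⌊32768/16⌋ = 2048.
Step 4: Compare |C| = 1790 to 2048: satisfied.
The claimed |C| lies below the Hamming bound.


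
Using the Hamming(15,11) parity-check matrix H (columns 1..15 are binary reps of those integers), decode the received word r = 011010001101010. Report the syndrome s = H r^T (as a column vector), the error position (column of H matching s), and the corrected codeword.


s = (0, 1, 0, 1)^T, error position = 5, corrected codeword c = 011000001101010

Compute s = H r^T mod 2 one row at a time:
  s_1 = 0 + 1 + 1 + 0 + 1 + 0 + 1 + 0 = 4 ≡ 0 (mod 2).
  s_2 = 0 + 1 + 0 + 0 + 1 + 0 + 1 + 0 = 3 ≡ 1 (mod 2).
  s_3 = 1 + 1 + 0 + 0 + 1 + 0 + 1 + 0 = 4 ≡ 0 (mod 2).
  s_4 = 0 + 1 + 1 + 0 + 1 + 0 + 0 + 0 = 3 ≡ 1 (mod 2).
s = (0, 1, 0, 1)^T — this equals column 5 of H (binary 0101), so error is at position 5.
Correct: flip bit 5 of r = 011010001101010 to get c = 011000001101010.


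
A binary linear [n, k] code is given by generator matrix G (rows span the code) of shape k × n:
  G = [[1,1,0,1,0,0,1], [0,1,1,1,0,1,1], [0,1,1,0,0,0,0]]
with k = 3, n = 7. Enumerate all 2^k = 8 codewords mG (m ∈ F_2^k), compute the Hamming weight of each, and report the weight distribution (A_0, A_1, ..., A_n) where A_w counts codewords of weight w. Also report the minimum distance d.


Weight distribution: A_0 = 1, A_2 = 1, A_3 = 3, A_4 = 2, A_5 = 1. Minimum distance d = 2.

Enumerate all 2^3 = 8 messages m ∈ F_2^3.
For each, compute codeword c = mG in F_2^7, then tally its weight.
  m = 000 → c = 0000000, weight = 0.
  m = 100 → c = 1101001, weight = 4.
  m = 010 → c = 0111011, weight = 5.
  m = 110 → c = 1010010, weight = 3.
  m = 001 → c = 0110000, weight = 2.
  m = 101 → c = 1011001, weight = 4.
  m = 011 → c = 0001011, weight = 3.
  m = 111 → c = 1100010, weight = 3.
Tally weights:
  weight 0: 1 codewords.
  weight 2: 1 codewords.
  weight 3: 3 codewords.
  weight 4: 2 codewords.
  weight 5: 1 codewords.
Minimum distance d = smallest w > 0 with A_w > 0 = 2.
Sanity: Σ A_w = 8 = 2^3 = 8 ✓.


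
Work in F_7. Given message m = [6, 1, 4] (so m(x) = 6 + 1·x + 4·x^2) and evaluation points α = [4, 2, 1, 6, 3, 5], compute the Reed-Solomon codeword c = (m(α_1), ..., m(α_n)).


c = [4, 3, 4, 2, 3, 6]

Message polynomial: m(x) = 6 + 1·x + 4·x^2 (mod 7).
For each evaluation point α_i, compute m(α_i) mod 7:
  α_1 = 4: Horner steps 4 → 3 → 4, so m(4) = 4.
  α_2 = 2: Horner steps 4 → 2 → 3, so m(2) = 3.
  α_3 = 1: Horner steps 4 → 5 → 4, so m(1) = 4.
  α_4 = 6: Horner steps 4 → 4 → 2, so m(6) = 2.
  α_5 = 3: Horner steps 4 → 6 → 3, so m(3) = 3.
  α_6 = 5: Horner steps 4 → 0 → 6, so m(5) = 6.
Codeword c = [4, 3, 4, 2, 3, 6] ∈ F_7^6.


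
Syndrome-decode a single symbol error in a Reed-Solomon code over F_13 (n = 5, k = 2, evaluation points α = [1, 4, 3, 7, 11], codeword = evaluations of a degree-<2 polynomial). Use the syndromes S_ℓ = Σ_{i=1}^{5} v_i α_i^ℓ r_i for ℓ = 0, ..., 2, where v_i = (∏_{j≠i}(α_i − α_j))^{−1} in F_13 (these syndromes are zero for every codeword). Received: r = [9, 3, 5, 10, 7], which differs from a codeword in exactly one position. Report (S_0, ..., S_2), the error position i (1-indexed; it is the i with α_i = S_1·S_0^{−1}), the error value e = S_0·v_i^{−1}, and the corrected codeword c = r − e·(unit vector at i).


S = (11, 4, 5), error at position 5, error magnitude e = 5, c = [9, 3, 5, 10, 2].

Step 1: column multipliers v_i = (∏_{j≠i}(α_i − α_j))^{−1} mod 13.
  i = 1 (α = 1): (1−4)(1−3)(1−7)(1−11) = (−3)·(−2)·(−6)·(−10) = 360 ≡ 9, so v_1 = 9^{−1} = 3 (mod 13).
  i = 2 (α = 4): (4−1)(4−3)(4−7)(4−11) = 3·1·(−3)·(−7) = 63 ≡ 11, so v_2 = 11^{−1} = 6 (mod 13).
  i = 3 (α = 3): (3−1)(3−4)(3−7)(3−11) = 2·(−1)·(−4)·(−8) = −64 ≡ 1, so v_3 = 1^{−1} = 1 (mod 13).
  i = 4 (α = 7): (7−1)(7−4)(7−3)(7−11) = 6·3·4·(−4) = −288 ≡ 11, so v_4 = 11^{−1} = 6 (mod 13).
  i = 5 (α = 11): (11−1)(11−4)(11−3)(11−7) = 10·7·8·4 = 2240 ≡ 4, so v_5 = 4^{−1} = 10 (mod 13).
  v = [3, 6, 1, 6, 10].
Step 2: syndromes of r = [9, 3, 5, 10, 7] (all sums mod 13).
  S_0 = Σ v_i r_i = 3·9 + 6·3 + 1·5 + 6·10 + 10·7 = 180 ≡ 11.
  S_1 = Σ v_i α_i r_i = 3·1·9 + 6·4·3 + 1·3·5 + 6·7·10 + 10·11·7 = 1304 ≡ 4.
  α_i^2 mod 13 = [1, 3, 9, 10, 4].
  S_2 = Σ v_i α_i^2 r_i = 3·1·9 + 6·3·3 + 1·9·5 + 6·10·10 + 10·4·7 = 1006 ≡ 5.
  S = (11, 4, 5) ≠ 0, so r is not a codeword (an error is present).
Step 3: locate the error. For a single error e at position i, S_ℓ = v_i·e·α_i^ℓ, so α_err = S_1/S_0.
  S_0^{−1} = 11^{−1} = 6 (mod 13), so α_err = 4·6 = 24 ≡ 11 = α_5. Error position i = 5.
  Consistency check: S_2/S_1 = 5·10 = 50 ≡ 11 = α_err ✓ (single-error assumption holds).
Step 4: error magnitude e = S_0/v_5 = S_0·∏_{j≠5}(α_5 − α_j) = 11·4 = 44 ≡ 5 (mod 13).
Step 5: correct position 5: c_5 = r_5 − e = 7 − 5 ≡ 2 (mod 13). Hence c = [9, 3, 5, 10, 2].
  Check: interpolating c through the α_i gives m(x) = 11 + 11·x (degree < 2) with m(α_i) = c_i for every i, so c is indeed a codeword.


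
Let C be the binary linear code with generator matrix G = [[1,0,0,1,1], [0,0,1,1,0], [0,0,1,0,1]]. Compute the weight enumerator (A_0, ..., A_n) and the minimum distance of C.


Weight distribution: A_0 = 1, A_1 = 1, A_2 = 3, A_3 = 3. Minimum distance d = 1.

Enumerate all 2^3 = 8 messages m ∈ F_2^3.
For each, compute codeword c = mG in F_2^5, then tally its weight.
  m = 000 → c = 00000, weight = 0.
  m = 100 → c = 10011, weight = 3.
  m = 010 → c = 00110, weight = 2.
  m = 110 → c = 10101, weight = 3.
  m = 001 → c = 00101, weight = 2.
  m = 101 → c = 10110, weight = 3.
  m = 011 → c = 00011, weight = 2.
  m = 111 → c = 10000, weight = 1.
Tally weights:
  weight 0: 1 codewords.
  weight 1: 1 codewords.
  weight 2: 3 codewords.
  weight 3: 3 codewords.
Minimum distance d = smallest w > 0 with A_w > 0 = 1.
Sanity: Σ A_w = 8 = 2^3 = 8 ✓.


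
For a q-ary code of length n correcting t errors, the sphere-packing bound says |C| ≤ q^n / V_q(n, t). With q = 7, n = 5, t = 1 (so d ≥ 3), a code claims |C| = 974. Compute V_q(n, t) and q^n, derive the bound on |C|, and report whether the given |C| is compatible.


V_q(n, t) = 31, q^n = 16807, Hamming bound = 542, |C| = 974 > bound (violated).

Step 1: Compute V_q(n, t) = Σ_{j=0}^1 C(n, j) (q−1)^j.
  j = 0: C(5,0)·(6)^0 = 1·1 = 1.
  j = 1: C(5,1)·(6)^1 = 5·6 = 30.
  V_q(n, t) = 1 + 30 = 31.
Step 2: q^n = 7^5 = 16807.
Step 3: Hamming bound ⌊q^n / V_q(n,t)⌋ = ⌊16807/31⌋ = 542.
Step 4: Compare |C| = 974 to 542: violated.
The claimed |C| lies above the Hamming bound, so no 7-ary code of length 5 with d ≥ 3 can have 974 codewords.


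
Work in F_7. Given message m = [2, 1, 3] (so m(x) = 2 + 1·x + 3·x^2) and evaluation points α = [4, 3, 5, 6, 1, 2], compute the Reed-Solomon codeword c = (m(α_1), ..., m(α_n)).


c = [5, 4, 5, 4, 6, 2]

Message polynomial: m(x) = 2 + 1·x + 3·x^2 (mod 7).
For each evaluation point α_i, compute m(α_i) mod 7:
  α_1 = 4: Horner steps 3 → 6 → 5, so m(4) = 5.
  α_2 = 3: Horner steps 3 → 3 → 4, so m(3) = 4.
  α_3 = 5: Horner steps 3 → 2 → 5, so m(5) = 5.
  α_4 = 6: Horner steps 3 → 5 → 4, so m(6) = 4.
  α_5 = 1: Horner steps 3 → 4 → 6, so m(1) = 6.
  α_6 = 2: Horner steps 3 → 0 → 2, so m(2) = 2.
Codeword c = [5, 4, 5, 4, 6, 2] ∈ F_7^6.


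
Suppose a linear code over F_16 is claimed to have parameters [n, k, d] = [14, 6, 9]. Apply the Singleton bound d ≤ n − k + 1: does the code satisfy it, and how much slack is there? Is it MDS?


Singleton RHS = n − k + 1 = 9, slack = 0, bound satisfied, MDS.

Singleton bound: d ≤ n − k + 1.
Here n = 14, k = 6, so n − k + 1 = 9.
Given d = 9, check d ≤ 9: YES.
Slack = (n − k + 1) − d = 0.
The code is MDS (slack = 0).
Description: the claimed parameters are [14, 6, 9]_16; such a code would be MDS (meets Singleton bound).


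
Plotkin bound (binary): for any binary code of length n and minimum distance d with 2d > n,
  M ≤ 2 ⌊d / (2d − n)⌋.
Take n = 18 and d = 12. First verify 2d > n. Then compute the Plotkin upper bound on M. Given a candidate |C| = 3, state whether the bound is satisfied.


Plotkin bound M ≤ 4; given |C| = 3 ≤ bound (satisfied).

Check applicability: 2d = 24, n = 18.
2d − n = 6 > 0, so Plotkin applies.
Compute d/(2d−n) = 12/6 ≈ 2.0000.
⌊d/(2d−n)⌋ = 2.
Plotkin bound: M ≤ 2·2 = 4.
Given |C| = 3, check: satisfied.
This |C| is below the Plotkin bound.


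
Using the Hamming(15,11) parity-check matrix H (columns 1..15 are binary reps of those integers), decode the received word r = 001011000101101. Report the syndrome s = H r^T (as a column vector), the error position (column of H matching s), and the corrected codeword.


s = (0, 1, 0, 0)^T, error position = 4, corrected codeword c = 001111000101101

Compute s = H r^T mod 2 one row at a time:
  s_1 = 0 + 0 + 1 + 0 + 1 + 1 + 0 + 1 = 4 ≡ 0 (mod 2).
  s_2 = 0 + 1 + 1 + 0 + 1 + 1 + 0 + 1 = 5 ≡ 1 (mod 2).
  s_3 = 0 + 1 + 1 + 0 + 1 + 0 + 0 + 1 = 4 ≡ 0 (mod 2).
  s_4 = 0 + 1 + 1 + 0 + 0 + 0 + 1 + 1 = 4 ≡ 0 (mod 2).
s = (0, 1, 0, 0)^T — this equals column 4 of H (binary 0100), so error is at position 4.
Correct: flip bit 4 of r = 001011000101101 to get c = 001111000101101.


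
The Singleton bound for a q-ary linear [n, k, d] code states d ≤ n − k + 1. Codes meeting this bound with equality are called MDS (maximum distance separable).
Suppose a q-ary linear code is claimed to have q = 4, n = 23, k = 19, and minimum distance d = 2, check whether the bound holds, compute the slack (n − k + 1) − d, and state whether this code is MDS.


Singleton RHS = n − k + 1 = 5, slack = 3, bound satisfied, not MDS.

Singleton bound: d ≤ n − k + 1.
Here n = 23, k = 19, so n − k + 1 = 5.
Given d = 2, check d ≤ 5: YES.
Slack = (n − k + 1) − d = 3.
The code is NOT MDS (slack = 3 > 0).
Description: the claimed parameters are [23, 19, 2]_4; such a code would be non-MDS.


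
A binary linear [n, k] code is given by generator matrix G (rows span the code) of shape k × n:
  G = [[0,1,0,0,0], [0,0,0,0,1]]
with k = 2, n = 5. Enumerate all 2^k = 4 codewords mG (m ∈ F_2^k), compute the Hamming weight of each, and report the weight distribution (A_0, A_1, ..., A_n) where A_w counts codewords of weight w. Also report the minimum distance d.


Weight distribution: A_0 = 1, A_1 = 2, A_2 = 1. Minimum distance d = 1.

Enumerate all 2^2 = 4 messages m ∈ F_2^2.
For each, compute codeword c = mG in F_2^5, then tally its weight.
  m = 00 → c = 00000, weight = 0.
  m = 10 → c = 01000, weight = 1.
  m = 01 → c = 00001, weight = 1.
  m = 11 → c = 01001, weight = 2.
Tally weights:
  weight 0: 1 codewords.
  weight 1: 2 codewords.
  weight 2: 1 codewords.
Minimum distance d = smallest w > 0 with A_w > 0 = 1.
Sanity: Σ A_w = 4 = 2^2 = 4 ✓.
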